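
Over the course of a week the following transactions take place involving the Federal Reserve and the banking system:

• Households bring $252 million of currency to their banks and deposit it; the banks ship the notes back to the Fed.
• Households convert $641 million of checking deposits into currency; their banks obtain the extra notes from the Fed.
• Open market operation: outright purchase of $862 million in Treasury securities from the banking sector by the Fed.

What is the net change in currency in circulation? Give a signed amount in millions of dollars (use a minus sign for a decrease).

Currency deposit $252 million: notes return to the central bank → −$252M.
Currency withdrawal $641 million: notes leave the central bank → +$641M.
OMO purchase (from banks) $862 million: no currency enters or leaves circulation → 0.
Net: −252 + 641 + 0 = +$389 million.

+$389 million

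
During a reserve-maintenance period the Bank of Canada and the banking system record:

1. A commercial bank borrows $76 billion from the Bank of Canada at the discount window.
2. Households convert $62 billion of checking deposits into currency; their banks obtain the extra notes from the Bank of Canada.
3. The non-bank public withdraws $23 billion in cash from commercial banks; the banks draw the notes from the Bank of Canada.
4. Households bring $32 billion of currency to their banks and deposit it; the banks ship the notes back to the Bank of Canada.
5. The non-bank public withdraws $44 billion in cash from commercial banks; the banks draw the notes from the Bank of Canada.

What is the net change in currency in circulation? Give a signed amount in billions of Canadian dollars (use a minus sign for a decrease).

+$97 billion

Discount-window loan $76 billion: no currency enters or leaves circulation → 0.
Currency withdrawal $62 billion: notes leave the central bank → +$62B.
Currency withdrawal $23 billion: notes leave the central bank → +$23B.
Currency deposit $32 billion: notes return to the central bank → −$32B.
Currency withdrawal $44 billion: notes leave the central bank → +$44B.
Net: 0 + 62 + 23 − 32 + 44 = +$97 billion.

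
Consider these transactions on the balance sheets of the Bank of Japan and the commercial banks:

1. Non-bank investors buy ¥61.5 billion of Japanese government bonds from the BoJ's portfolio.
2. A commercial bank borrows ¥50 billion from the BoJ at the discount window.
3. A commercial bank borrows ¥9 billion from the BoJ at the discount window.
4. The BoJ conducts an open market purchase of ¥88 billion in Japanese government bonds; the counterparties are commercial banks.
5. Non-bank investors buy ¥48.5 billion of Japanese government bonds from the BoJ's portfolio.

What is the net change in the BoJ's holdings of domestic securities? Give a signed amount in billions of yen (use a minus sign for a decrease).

-¥22 billion

BoJ balance sheet:
  Assets:      Securities −¥22B, Loans to banks +¥59B
  Liabilities: Bank reserves +¥37B
So the change in the BoJ's holdings of domestic securities is -¥22 billion.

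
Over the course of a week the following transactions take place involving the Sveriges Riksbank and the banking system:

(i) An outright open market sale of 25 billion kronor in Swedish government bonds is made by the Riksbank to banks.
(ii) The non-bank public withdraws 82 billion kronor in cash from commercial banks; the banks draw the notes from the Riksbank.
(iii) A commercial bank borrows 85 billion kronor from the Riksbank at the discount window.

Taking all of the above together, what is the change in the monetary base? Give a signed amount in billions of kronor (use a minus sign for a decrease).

OMO sale (to banks) 25 billion kronor: Riksbank balance sheet contracts → −25B.
Currency withdrawal 82 billion kronor: just a shift between currency and reserves — both are base money → 0.
Discount-window loan 85 billion kronor: Riksbank balance sheet expands → +85B.
Net: −25 + 0 + 85 = +60 billion.

+60 billion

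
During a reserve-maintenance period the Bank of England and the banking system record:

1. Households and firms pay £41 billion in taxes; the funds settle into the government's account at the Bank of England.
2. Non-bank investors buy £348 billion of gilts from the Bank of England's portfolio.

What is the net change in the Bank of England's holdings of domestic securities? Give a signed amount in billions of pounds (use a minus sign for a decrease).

Bank of England balance sheet:
  Assets:      Securities −£348B
  Liabilities: Bank reserves −£389B, Government deposits +£41B
So the change in the Bank of England's holdings of domestic securities is -£348 billion.

-£348 billion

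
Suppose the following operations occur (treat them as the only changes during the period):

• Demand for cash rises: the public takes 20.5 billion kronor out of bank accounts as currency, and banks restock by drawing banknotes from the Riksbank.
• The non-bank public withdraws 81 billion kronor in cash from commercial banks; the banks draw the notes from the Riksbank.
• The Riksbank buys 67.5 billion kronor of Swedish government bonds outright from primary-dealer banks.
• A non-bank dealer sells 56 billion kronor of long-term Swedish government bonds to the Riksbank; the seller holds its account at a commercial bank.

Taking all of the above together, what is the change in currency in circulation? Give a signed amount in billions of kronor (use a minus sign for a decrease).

Currency withdrawal 20.5 billion kronor: notes leave the central bank → +20.5B.
Currency withdrawal 81 billion kronor: notes leave the central bank → +81B.
OMO purchase (from banks) 67.5 billion kronor: no currency enters or leaves circulation → 0.
Asset purchase (from non-banks) 56 billion kronor: no currency enters or leaves circulation → 0.
Net: 20.5 + 81 + 0 + 0 = +101.5 billion.

+101.5 billion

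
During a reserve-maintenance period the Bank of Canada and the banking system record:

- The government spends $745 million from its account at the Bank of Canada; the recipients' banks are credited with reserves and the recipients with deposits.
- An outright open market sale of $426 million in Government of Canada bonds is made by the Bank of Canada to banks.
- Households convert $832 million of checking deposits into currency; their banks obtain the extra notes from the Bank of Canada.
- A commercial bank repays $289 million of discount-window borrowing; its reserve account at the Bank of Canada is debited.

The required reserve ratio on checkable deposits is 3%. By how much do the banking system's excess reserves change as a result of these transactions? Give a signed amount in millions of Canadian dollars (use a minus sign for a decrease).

Government spending $745 million: reserves +$745M, deposits +$745M.
OMO sale (to banks) $426 million: reserves −$426M, deposits 0.
Currency withdrawal $832 million: reserves −$832M, deposits −$832M.
Discount-window repayment $289 million: reserves −$289M, deposits 0.
Totals: Δreserves = −$802M, Δdeposits = −$87M.
Δrequired reserves = 3% × −$87M = −$2.61M.
Δexcess reserves = Δreserves − Δrequired = −$802M − (−$2.61M) = -$799.39 million.

-$799.39 million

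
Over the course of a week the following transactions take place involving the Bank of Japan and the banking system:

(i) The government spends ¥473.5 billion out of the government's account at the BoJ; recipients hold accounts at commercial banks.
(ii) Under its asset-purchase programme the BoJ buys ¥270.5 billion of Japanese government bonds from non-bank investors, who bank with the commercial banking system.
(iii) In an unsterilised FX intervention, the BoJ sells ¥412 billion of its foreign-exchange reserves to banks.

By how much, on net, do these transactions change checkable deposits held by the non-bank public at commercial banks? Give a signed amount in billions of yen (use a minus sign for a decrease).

+¥744 billion

Government spending ¥473.5 billion: non-bank counterparties' bank balances rise → +¥473.5B.
Asset purchase (from non-banks) ¥270.5 billion: non-bank counterparties' bank balances rise → +¥270.5B.
FX sale ¥412 billion: the counterparty is a bank, so public deposits are unchanged → 0.
Net: 473.5 + 270.5 + 0 = +¥744 billion.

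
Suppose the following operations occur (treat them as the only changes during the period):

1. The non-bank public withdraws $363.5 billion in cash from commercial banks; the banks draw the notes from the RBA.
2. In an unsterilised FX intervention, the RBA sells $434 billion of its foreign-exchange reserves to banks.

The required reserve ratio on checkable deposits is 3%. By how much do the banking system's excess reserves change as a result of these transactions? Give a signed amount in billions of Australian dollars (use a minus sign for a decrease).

-$786.595 billion

Currency withdrawal $363.5 billion: reserves −$363.5B, deposits −$363.5B.
FX sale $434 billion: reserves −$434B, deposits 0.
Totals: Δreserves = −$797.5B, Δdeposits = −$363.5B.
Δrequired reserves = 3% × −$363.5B = −$10.905B.
Δexcess reserves = Δreserves − Δrequired = −$797.5B − (−$10.905B) = -$786.595 billion.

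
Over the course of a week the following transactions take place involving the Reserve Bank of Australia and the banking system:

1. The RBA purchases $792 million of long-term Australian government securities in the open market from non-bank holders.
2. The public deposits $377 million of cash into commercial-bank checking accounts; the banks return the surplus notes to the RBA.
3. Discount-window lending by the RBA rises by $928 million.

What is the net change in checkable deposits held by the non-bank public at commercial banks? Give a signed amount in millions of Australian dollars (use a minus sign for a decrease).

RBA balance sheet:
  Assets:      Securities +$792M, Loans to banks +$928M
  Liabilities: Bank reserves +$2097M, Currency in circulation −$377M
Commercial banking system:
  Assets:      Reserves at CB +$2097M
  Liabilities: Checkable deposits +$1169M, Borrowings from CB +$928M
So the change in checkable deposits held by the non-bank public at commercial banks is +$1169 million.

+$1169 million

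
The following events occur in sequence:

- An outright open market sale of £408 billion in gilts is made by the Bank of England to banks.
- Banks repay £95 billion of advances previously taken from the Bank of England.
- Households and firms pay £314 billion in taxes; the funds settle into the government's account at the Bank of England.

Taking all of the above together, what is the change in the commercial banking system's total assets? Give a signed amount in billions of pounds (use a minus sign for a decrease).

-£409 billion

OMO sale (to banks) £408 billion: just an asset swap on bank balance sheets → 0.
Discount-window repayment £95 billion: bank balance sheets shrink → −£95B.
Government account inflow £314 billion: bank balance sheets shrink → −£314B.
Net: 0 − 95 − 314 = -£409 billion.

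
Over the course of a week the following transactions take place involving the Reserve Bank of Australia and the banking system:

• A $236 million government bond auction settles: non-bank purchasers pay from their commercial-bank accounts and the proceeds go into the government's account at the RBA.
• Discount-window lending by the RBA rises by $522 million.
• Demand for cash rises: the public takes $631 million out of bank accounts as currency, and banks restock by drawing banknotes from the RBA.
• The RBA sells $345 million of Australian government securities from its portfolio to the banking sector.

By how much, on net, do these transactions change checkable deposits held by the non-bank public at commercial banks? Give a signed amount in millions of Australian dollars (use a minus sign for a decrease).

-$867 million

Government account inflow $236 million: non-bank counterparties' bank balances fall → −$236M.
Discount-window loan $522 million: the counterparty is a bank, so public deposits are unchanged → 0.
Currency withdrawal $631 million: non-bank counterparties' bank balances fall → −$631M.
OMO sale (to banks) $345 million: the counterparty is a bank, so public deposits are unchanged → 0.
Net: −236 + 0 − 631 + 0 = -$867 million.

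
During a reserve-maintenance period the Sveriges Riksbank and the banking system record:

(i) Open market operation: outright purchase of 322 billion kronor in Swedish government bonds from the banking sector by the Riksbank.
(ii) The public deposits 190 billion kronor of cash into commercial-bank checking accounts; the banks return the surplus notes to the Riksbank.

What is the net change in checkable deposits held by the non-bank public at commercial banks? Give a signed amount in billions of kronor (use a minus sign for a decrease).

+190 billion

OMO purchase (from banks) 322 billion kronor: the counterparty is a bank, so public deposits are unchanged → 0.
Currency deposit 190 billion kronor: non-bank counterparties' bank balances rise → +190B.
Net: 0 + 190 = +190 billion.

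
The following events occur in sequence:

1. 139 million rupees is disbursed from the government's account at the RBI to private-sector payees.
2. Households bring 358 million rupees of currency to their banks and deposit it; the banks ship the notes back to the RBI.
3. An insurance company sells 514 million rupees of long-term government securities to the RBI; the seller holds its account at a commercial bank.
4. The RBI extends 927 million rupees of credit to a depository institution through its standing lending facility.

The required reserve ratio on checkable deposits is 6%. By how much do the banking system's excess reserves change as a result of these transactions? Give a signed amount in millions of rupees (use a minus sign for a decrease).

Government spending 139 million rupees: reserves +139M, deposits +139M.
Currency deposit 358 million rupees: reserves +358M, deposits +358M.
Asset purchase (from non-banks) 514 million rupees: reserves +514M, deposits +514M.
Discount-window loan 927 million rupees: reserves +927M, deposits 0.
Totals: Δreserves = +1938M, Δdeposits = +1011M.
Δrequired reserves = 6% × +1011M = +60.66M.
Δexcess reserves = Δreserves − Δrequired = +1938M − (+60.66M) = +1877.34 million.

+1877.34 million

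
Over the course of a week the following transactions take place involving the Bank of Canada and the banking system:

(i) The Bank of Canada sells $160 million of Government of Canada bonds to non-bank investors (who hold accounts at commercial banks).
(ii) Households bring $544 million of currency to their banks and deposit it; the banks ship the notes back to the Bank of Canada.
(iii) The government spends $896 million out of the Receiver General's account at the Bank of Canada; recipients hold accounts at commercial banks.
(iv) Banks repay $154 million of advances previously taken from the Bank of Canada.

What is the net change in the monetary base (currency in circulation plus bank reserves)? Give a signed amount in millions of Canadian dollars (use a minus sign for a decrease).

+$582 million

Bank of Canada balance sheet:
  Assets:      Securities −$160M, Loans to banks −$154M
  Liabilities: Bank reserves +$1126M, Currency in circulation −$544M, Government deposits −$896M
Commercial banking system:
  Assets:      Reserves at CB +$1126M
  Liabilities: Checkable deposits +$1280M, Borrowings from CB −$154M
Monetary base = currency + reserves: −$544M + (+$1126M) = +$582 million.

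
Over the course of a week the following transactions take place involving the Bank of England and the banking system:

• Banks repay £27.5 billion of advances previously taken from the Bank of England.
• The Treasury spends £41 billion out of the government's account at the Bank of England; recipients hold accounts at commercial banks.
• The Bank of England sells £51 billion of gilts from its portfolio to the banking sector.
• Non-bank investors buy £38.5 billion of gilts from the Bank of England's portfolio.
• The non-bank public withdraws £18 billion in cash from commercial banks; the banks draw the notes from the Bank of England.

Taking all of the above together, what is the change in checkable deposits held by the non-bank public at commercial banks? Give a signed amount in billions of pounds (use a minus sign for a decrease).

-£15.5 billion

Bank of England balance sheet:
  Assets:      Securities −£89.5B, Loans to banks −£27.5B
  Liabilities: Bank reserves −£94B, Currency in circulation +£18B, Government deposits −£41B
Commercial banking system:
  Assets:      Reserves at CB −£94B, Securities +£51B
  Liabilities: Checkable deposits −£15.5B, Borrowings from CB −£27.5B
So the change in checkable deposits held by the non-bank public at commercial banks is -£15.5 billion.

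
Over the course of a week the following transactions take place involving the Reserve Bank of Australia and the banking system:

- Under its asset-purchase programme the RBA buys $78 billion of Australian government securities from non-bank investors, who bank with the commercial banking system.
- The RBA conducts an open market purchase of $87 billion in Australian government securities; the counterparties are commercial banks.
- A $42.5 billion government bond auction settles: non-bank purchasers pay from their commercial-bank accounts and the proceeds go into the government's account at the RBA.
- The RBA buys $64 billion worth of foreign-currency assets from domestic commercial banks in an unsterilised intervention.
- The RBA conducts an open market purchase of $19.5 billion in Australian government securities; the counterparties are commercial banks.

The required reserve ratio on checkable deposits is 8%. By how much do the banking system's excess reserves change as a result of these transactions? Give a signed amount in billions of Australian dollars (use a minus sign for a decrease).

+$203.16 billion

Asset purchase (from non-banks) $78 billion: reserves +$78B, deposits +$78B.
OMO purchase (from banks) $87 billion: reserves +$87B, deposits 0.
Government account inflow $42.5 billion: reserves −$42.5B, deposits −$42.5B.
FX purchase $64 billion: reserves +$64B, deposits 0.
OMO purchase (from banks) $19.5 billion: reserves +$19.5B, deposits 0.
Totals: Δreserves = +$206B, Δdeposits = +$35.5B.
Δrequired reserves = 8% × +$35.5B = +$2.84B.
Δexcess reserves = Δreserves − Δrequired = +$206B − (+$2.84B) = +$203.16 billion.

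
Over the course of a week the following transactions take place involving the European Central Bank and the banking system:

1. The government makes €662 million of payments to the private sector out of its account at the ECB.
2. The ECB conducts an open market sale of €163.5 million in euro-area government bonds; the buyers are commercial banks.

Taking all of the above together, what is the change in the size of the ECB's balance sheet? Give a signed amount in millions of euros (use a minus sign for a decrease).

ECB balance sheet:
  Assets:      Securities −€163.5M
  Liabilities: Bank reserves +€498.5M, Government deposits −€662M
Change in total ECB assets = -€163.5 million.

-€163.5 million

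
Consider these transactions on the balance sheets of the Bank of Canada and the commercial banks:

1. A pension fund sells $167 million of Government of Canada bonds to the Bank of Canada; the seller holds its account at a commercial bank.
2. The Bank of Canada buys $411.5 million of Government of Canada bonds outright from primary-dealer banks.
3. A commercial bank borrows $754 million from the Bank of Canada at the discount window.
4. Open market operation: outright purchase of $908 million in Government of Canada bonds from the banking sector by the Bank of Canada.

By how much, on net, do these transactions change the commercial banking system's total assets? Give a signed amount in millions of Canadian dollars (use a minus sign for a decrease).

Bank of Canada balance sheet:
  Assets:      Securities +$1486.5M, Loans to banks +$754M
  Liabilities: Bank reserves +$2240.5M
Commercial banking system:
  Assets:      Reserves at CB +$2240.5M, Securities −$1319.5M
  Liabilities: Checkable deposits +$167M, Borrowings from CB +$754M
Change in total bank assets = +$921 million.

+$921 million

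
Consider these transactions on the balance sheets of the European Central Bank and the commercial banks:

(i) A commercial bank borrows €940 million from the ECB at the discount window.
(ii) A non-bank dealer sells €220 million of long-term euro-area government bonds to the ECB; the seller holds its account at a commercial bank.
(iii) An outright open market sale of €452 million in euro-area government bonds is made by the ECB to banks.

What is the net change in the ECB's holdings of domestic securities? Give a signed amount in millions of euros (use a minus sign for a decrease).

-€232 million

ECB balance sheet:
  Assets:      Securities −€232M, Loans to banks +€940M
  Liabilities: Bank reserves +€708M
So the change in the ECB's holdings of domestic securities is -€232 million.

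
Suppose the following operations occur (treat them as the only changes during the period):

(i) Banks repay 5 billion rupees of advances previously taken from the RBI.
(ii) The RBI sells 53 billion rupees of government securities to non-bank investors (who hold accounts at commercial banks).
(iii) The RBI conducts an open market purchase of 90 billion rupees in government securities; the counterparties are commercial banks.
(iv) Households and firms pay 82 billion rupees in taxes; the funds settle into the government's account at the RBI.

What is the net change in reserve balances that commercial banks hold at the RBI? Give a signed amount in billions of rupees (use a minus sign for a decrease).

-50 billion

RBI balance sheet:
  Assets:      Securities +37B, Loans to banks −5B
  Liabilities: Bank reserves −50B, Government deposits +82B
Commercial banking system:
  Assets:      Reserves at CB −50B, Securities −90B
  Liabilities: Checkable deposits −135B, Borrowings from CB −5B
So the change in reserve balances that commercial banks hold at the RBI is -50 billion.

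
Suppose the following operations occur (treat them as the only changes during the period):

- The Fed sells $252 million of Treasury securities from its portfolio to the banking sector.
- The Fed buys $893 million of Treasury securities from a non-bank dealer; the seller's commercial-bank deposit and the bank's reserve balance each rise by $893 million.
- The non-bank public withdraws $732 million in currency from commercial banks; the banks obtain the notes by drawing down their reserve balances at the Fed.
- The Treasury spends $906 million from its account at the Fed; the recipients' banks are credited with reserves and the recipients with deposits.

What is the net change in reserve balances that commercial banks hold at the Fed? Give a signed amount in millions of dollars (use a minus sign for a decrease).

+$815 million

OMO sale (to banks) $252 million: the buying banks pay out of their reserve balances → −$252M.
Asset purchase (from non-banks) $893 million: the Fed pays by crediting reserve accounts → +$893M.
Currency withdrawal $732 million: banks swap reserves for currency → −$732M.
Government spending $906 million: government payments flow into bank reserve accounts → +$906M.
Net: −252 + 893 − 732 + 906 = +$815 million.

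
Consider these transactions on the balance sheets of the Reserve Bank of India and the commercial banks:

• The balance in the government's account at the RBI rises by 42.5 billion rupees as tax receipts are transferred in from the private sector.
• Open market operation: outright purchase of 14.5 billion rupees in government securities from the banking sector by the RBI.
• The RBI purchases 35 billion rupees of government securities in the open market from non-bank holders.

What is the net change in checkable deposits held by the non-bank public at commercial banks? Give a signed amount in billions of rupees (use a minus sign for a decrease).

RBI balance sheet:
  Assets:      Securities +49.5B
  Liabilities: Bank reserves +7B, Government deposits +42.5B
Commercial banking system:
  Assets:      Reserves at CB +7B, Securities −14.5B
  Liabilities: Checkable deposits −7.5B
So the change in checkable deposits held by the non-bank public at commercial banks is -7.5 billion.

-7.5 billion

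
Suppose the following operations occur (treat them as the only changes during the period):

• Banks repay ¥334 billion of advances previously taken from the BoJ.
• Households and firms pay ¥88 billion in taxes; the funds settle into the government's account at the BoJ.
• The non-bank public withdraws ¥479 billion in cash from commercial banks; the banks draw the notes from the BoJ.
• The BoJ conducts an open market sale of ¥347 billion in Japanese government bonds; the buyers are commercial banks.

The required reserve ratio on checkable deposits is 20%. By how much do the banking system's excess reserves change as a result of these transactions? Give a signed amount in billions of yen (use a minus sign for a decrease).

Discount-window repayment ¥334 billion: reserves −¥334B, deposits 0.
Government account inflow ¥88 billion: reserves −¥88B, deposits −¥88B.
Currency withdrawal ¥479 billion: reserves −¥479B, deposits −¥479B.
OMO sale (to banks) ¥347 billion: reserves −¥347B, deposits 0.
Totals: Δreserves = −¥1248B, Δdeposits = −¥567B.
Δrequired reserves = 20% × −¥567B = −¥113.4B.
Δexcess reserves = Δreserves − Δrequired = −¥1248B − (−¥113.4B) = -¥1134.6 billion.

-¥1134.6 billion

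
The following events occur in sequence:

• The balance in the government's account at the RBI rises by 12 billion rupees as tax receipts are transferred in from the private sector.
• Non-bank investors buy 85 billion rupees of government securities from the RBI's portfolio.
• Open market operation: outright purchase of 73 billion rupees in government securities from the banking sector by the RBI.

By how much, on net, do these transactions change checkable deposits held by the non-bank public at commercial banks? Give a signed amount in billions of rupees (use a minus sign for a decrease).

Government account inflow 12 billion rupees: non-bank counterparties' bank balances fall → −12B.
Asset sale (to non-banks) 85 billion rupees: non-bank counterparties' bank balances fall → −85B.
OMO purchase (from banks) 73 billion rupees: the counterparty is a bank, so public deposits are unchanged → 0.
Net: −12 − 85 + 0 = -97 billion.

-97 billion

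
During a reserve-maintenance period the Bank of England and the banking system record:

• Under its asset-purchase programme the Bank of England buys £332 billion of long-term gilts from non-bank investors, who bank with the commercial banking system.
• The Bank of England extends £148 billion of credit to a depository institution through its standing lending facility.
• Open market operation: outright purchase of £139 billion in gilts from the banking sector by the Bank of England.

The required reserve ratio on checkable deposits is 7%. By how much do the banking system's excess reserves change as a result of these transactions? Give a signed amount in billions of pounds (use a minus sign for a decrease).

+£595.76 billion

Asset purchase (from non-banks) £332 billion: reserves +£332B, deposits +£332B.
Discount-window loan £148 billion: reserves +£148B, deposits 0.
OMO purchase (from banks) £139 billion: reserves +£139B, deposits 0.
Totals: Δreserves = +£619B, Δdeposits = +£332B.
Δrequired reserves = 7% × +£332B = +£23.24B.
Δexcess reserves = Δreserves − Δrequired = +£619B − (+£23.24B) = +£595.76 billion.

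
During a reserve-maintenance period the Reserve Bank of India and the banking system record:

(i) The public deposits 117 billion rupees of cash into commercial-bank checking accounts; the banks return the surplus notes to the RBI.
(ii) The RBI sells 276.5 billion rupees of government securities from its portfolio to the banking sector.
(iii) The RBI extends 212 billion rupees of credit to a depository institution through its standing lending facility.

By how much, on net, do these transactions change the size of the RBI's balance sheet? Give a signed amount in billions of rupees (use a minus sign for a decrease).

Currency deposit 117 billion rupees: only the composition of liabilities changes → 0.
OMO sale (to banks) 276.5 billion rupees: an RBI asset is shed → −276.5B.
Discount-window loan 212 billion rupees: an RBI asset is acquired → +212B.
Net: 0 − 276.5 + 212 = -64.5 billion.

-64.5 billion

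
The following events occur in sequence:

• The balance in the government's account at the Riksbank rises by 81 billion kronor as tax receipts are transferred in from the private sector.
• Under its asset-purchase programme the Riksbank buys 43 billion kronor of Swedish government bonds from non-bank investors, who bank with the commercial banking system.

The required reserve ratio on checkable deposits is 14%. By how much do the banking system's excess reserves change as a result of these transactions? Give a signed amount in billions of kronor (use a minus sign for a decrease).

Government account inflow 81 billion kronor: reserves −81B, deposits −81B.
Asset purchase (from non-banks) 43 billion kronor: reserves +43B, deposits +43B.
Totals: Δreserves = −38B, Δdeposits = −38B.
Δrequired reserves = 14% × −38B = −5.32B.
Δexcess reserves = Δreserves − Δrequired = −38B − (−5.32B) = -32.68 billion.

-32.68 billion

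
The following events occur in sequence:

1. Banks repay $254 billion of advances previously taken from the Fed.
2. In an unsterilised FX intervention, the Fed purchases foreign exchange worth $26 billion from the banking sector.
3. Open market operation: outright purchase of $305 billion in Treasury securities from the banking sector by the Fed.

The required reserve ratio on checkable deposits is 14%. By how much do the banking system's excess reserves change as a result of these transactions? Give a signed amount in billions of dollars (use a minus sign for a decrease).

Discount-window repayment $254 billion: reserves −$254B, deposits 0.
FX purchase $26 billion: reserves +$26B, deposits 0.
OMO purchase (from banks) $305 billion: reserves +$305B, deposits 0.
Totals: Δreserves = +$77B, Δdeposits = 0.
Δrequired reserves = 14% × 0 = 0.
Δexcess reserves = Δreserves − Δrequired = +$77B − (0) = +$77 billion.

+$77 billion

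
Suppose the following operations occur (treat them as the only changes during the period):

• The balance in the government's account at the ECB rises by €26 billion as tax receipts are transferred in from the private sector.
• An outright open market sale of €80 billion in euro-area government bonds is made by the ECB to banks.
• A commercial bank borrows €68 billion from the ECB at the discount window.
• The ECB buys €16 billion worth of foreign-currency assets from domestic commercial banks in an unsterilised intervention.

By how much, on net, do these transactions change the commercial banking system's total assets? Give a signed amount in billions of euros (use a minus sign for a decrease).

Government account inflow €26 billion: bank balance sheets shrink → −€26B.
OMO sale (to banks) €80 billion: just an asset swap on bank balance sheets → 0.
Discount-window loan €68 billion: bank balance sheets expand → +€68B.
FX purchase €16 billion: just an asset swap on bank balance sheets → 0.
Net: −26 + 0 + 68 + 0 = +€42 billion.

+€42 billion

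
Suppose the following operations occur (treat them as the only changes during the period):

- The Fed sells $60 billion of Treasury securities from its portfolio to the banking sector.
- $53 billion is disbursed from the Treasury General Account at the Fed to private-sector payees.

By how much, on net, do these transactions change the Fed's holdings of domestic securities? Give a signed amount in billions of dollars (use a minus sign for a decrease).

-$60 billion

Fed balance sheet:
  Assets:      Securities −$60B
  Liabilities: Bank reserves −$7B, Government deposits −$53B
So the change in the Fed's holdings of domestic securities is -$60 billion.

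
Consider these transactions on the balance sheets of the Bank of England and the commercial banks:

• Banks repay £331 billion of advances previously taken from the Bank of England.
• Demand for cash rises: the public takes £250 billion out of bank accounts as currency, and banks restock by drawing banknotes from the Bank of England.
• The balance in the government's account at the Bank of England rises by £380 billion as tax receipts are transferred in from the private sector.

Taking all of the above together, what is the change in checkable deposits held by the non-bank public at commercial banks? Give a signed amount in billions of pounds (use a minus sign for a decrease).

-£630 billion

Bank of England balance sheet:
  Assets:      Loans to banks −£331B
  Liabilities: Bank reserves −£961B, Currency in circulation +£250B, Government deposits +£380B
Commercial banking system:
  Assets:      Reserves at CB −£961B
  Liabilities: Checkable deposits −£630B, Borrowings from CB −£331B
So the change in checkable deposits held by the non-bank public at commercial banks is -£630 billion.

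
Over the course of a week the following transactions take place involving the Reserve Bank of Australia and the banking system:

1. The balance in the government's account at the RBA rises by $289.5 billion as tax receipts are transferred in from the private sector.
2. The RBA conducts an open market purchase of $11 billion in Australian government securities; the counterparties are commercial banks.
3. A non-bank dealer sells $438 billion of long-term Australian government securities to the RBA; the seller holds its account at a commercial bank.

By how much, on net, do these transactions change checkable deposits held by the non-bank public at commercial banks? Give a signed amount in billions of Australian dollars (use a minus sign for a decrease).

+$148.5 billion

RBA balance sheet:
  Assets:      Securities +$449B
  Liabilities: Bank reserves +$159.5B, Government deposits +$289.5B
Commercial banking system:
  Assets:      Reserves at CB +$159.5B, Securities −$11B
  Liabilities: Checkable deposits +$148.5B
So the change in checkable deposits held by the non-bank public at commercial banks is +$148.5 billion.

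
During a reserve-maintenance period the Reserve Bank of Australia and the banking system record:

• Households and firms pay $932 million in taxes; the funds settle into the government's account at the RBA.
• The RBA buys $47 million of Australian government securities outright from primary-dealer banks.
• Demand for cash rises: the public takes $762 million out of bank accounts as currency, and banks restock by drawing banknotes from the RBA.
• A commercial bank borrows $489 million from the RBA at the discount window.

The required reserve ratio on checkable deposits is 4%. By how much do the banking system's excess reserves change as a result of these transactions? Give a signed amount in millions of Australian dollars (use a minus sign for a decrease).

-$1090.24 million

Government account inflow $932 million: reserves −$932M, deposits −$932M.
OMO purchase (from banks) $47 million: reserves +$47M, deposits 0.
Currency withdrawal $762 million: reserves −$762M, deposits −$762M.
Discount-window loan $489 million: reserves +$489M, deposits 0.
Totals: Δreserves = −$1158M, Δdeposits = −$1694M.
Δrequired reserves = 4% × −$1694M = −$67.76M.
Δexcess reserves = Δreserves − Δrequired = −$1158M − (−$67.76M) = -$1090.24 million.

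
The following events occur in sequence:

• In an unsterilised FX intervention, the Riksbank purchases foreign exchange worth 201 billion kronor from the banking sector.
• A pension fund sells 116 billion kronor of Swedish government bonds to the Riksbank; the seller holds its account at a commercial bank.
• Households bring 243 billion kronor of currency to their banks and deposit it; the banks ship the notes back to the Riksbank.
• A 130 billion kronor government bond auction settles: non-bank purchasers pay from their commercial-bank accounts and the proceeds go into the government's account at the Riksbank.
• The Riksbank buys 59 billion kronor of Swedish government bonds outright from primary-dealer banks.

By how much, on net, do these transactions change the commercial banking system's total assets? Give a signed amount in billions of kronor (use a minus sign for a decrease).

+229 billion

FX purchase 201 billion kronor: just an asset swap on bank balance sheets → 0.
Asset purchase (from non-banks) 116 billion kronor: bank balance sheets expand → +116B.
Currency deposit 243 billion kronor: bank balance sheets expand → +243B.
Government account inflow 130 billion kronor: bank balance sheets shrink → −130B.
OMO purchase (from banks) 59 billion kronor: just an asset swap on bank balance sheets → 0.
Net: 0 + 116 + 243 − 130 + 0 = +229 billion.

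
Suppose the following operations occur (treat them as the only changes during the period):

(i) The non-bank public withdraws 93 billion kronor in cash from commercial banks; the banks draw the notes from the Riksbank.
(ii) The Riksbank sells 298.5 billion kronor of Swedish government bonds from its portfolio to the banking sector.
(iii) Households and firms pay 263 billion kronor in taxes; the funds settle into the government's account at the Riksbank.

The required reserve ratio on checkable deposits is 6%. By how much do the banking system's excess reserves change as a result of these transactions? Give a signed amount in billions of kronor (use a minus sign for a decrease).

-633.14 billion

Currency withdrawal 93 billion kronor: reserves −93B, deposits −93B.
OMO sale (to banks) 298.5 billion kronor: reserves −298.5B, deposits 0.
Government account inflow 263 billion kronor: reserves −263B, deposits −263B.
Totals: Δreserves = −654.5B, Δdeposits = −356B.
Δrequired reserves = 6% × −356B = −21.36B.
Δexcess reserves = Δreserves − Δrequired = −654.5B − (−21.36B) = -633.14 billion.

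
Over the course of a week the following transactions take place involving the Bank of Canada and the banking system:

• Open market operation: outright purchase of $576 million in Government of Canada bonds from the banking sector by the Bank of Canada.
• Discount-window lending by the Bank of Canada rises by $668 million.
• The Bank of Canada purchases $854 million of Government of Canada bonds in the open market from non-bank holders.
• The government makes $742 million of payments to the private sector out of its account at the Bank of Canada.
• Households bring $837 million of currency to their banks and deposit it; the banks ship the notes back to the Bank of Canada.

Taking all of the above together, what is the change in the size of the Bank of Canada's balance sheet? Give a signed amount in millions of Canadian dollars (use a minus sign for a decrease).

+$2098 million

Bank of Canada balance sheet:
  Assets:      Securities +$1430M, Loans to banks +$668M
  Liabilities: Bank reserves +$3677M, Currency in circulation −$837M, Government deposits −$742M
Commercial banking system:
  Assets:      Reserves at CB +$3677M, Securities −$576M
  Liabilities: Checkable deposits +$2433M, Borrowings from CB +$668M
Change in total Bank of Canada assets = +$2098 million.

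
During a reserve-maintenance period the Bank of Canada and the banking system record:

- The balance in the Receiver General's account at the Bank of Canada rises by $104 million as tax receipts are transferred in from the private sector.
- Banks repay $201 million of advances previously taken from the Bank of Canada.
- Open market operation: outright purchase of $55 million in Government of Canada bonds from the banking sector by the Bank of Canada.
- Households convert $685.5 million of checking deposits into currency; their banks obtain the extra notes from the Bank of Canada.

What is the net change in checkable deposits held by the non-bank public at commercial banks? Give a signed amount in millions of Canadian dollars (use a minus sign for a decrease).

Bank of Canada balance sheet:
  Assets:      Securities +$55M, Loans to banks −$201M
  Liabilities: Bank reserves −$935.5M, Currency in circulation +$685.5M, Government deposits +$104M
Commercial banking system:
  Assets:      Reserves at CB −$935.5M, Securities −$55M
  Liabilities: Checkable deposits −$789.5M, Borrowings from CB −$201M
So the change in checkable deposits held by the non-bank public at commercial banks is -$789.5 million.

-$789.5 million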